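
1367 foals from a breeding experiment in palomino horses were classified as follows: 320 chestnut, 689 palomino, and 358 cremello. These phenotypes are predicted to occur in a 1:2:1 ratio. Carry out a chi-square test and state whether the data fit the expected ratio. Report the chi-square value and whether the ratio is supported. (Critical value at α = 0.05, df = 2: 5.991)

Expected counts for N = 1367 under a 1:2:1 ratio (total parts = 4):
  chestnut: 1367 × 1/4 = 341.75
  palomino: 1367 × 2/4 = 683.5
  cremello: 1367 × 1/4 = 341.75
χ² = Σ (O − E)² / E
  chestnut: (320 − 341.75)² / 341.75 = 1.3842
  palomino: (689 − 683.5)² / 683.5 = 0.0443
  cremello: (358 − 341.75)² / 341.75 = 0.7727
χ² = 1.3842 + 0.0443 + 0.7727 = 2.2012 ≈ 2.201
Degrees of freedom = 3 − 1 = 2; critical value at α = 0.05 is 5.991.
Since 2.201 < 5.991, we fail to reject the null hypothesis — the data are consistent with the 1:2:1 ratio.

2.201; consistent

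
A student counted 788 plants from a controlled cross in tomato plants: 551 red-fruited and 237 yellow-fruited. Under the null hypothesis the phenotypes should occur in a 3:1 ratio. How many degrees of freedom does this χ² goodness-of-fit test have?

A goodness-of-fit test with 2 phenotype classes has df = 2 − 1 = 1.

1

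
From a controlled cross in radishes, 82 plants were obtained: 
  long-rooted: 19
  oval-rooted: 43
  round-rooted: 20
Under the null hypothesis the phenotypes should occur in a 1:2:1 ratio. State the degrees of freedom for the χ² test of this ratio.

A goodness-of-fit test with 3 phenotype classes has df = 3 − 1 = 2.

2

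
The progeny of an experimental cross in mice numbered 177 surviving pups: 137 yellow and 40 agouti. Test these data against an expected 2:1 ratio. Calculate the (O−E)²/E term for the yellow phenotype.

The 2:1 ratio has 3 parts, so with N = 177 the expected counts are:
  yellow: 177 × 2/3 = 118
  agouti: 177 × 1/3 = 59
Contribution of yellow: (137 − 118)² / 118 = 3.0593

3.059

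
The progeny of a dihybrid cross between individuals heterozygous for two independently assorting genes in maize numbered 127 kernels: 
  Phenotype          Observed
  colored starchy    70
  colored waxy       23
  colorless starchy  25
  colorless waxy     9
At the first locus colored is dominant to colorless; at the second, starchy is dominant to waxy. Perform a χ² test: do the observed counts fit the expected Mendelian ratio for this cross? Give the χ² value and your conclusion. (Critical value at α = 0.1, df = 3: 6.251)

0.258; consistent

A dihybrid F₂ with independent assortment and complete dominance at both loci gives a 9:3:3:1 phenotypic ratio.
Under the 9:3:3:1 hypothesis (Σ ratio = 16, N = 127):
  colored starchy: 127 × 9/16 = 71.4375
  colored waxy: 127 × 3/16 = 23.8125
  colorless starchy: 127 × 3/16 = 23.8125
  colorless waxy: 127 × 1/16 = 7.9375
χ² = Σ (O − E)² / E
  colored starchy: (70 − 71.4375)² / 71.4375 = 0.0289
  colored waxy: (23 − 23.8125)² / 23.8125 = 0.0277
  colorless starchy: (25 − 23.8125)² / 23.8125 = 0.0592
  colorless waxy: (9 − 7.9375)² / 7.9375 = 0.1422
χ² = 0.0289 + 0.0277 + 0.0592 + 0.1422 = 0.258
Degrees of freedom = 4 − 1 = 3; critical value at α = 0.1 is 6.251.
Since 0.258 < 6.251, we fail to reject the null hypothesis — the data are consistent with the 9:3:3:1 ratio.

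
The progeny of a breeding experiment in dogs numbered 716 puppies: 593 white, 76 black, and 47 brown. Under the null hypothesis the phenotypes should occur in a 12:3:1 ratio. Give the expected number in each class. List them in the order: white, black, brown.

537, 134.25, 44.75

The 12:3:1 ratio has 16 parts, so with N = 716 the expected counts are:
  white: 716 × 12/16 = 537
  black: 716 × 3/16 = 134.25
  brown: 716 × 1/16 = 44.75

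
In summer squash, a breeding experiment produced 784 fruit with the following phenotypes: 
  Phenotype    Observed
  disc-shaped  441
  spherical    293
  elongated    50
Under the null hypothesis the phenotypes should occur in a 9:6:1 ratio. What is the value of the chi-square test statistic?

0.024

The 9:6:1 ratio has 16 parts, so with N = 784 the expected counts are:
  disc-shaped: 784 × 9/16 = 441
  spherical: 784 × 6/16 = 294
  elongated: 784 × 1/16 = 49
χ² = Σ (O − E)² / E
  disc-shaped: (441 − 441)² / 441 = 0.0000
  spherical: (293 − 294)² / 294 = 0.0034
  elongated: (50 − 49)² / 49 = 0.0204
χ² = 0.0000 + 0.0034 + 0.0204 = 0.0238 ≈ 0.024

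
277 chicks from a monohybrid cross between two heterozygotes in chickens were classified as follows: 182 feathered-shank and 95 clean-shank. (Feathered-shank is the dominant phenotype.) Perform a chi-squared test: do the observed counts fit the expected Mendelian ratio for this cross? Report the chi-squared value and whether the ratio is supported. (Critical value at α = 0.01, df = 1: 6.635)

For a monohybrid cross between heterozygotes with complete dominance, the expected phenotypic ratio is 3:1.
Total ratio parts = 4. Expected numbers out of 277:
  feathered-shank: 277 × 3/4 = 207.75
  clean-shank: 277 × 1/4 = 69.25
χ² = Σ (O − E)² / E
  feathered-shank: (182 − 207.75)² / 207.75 = 3.1916
  clean-shank: (95 − 69.25)² / 69.25 = 9.5749
χ² = 3.1916 + 9.5749 = 12.7665 ≈ 12.767
Degrees of freedom = 2 − 1 = 1; critical value at α = 0.01 is 6.635.
Since 12.767 > 6.635, we reject the null hypothesis — the data do not fit the 3:1 ratio.

12.767; not consistent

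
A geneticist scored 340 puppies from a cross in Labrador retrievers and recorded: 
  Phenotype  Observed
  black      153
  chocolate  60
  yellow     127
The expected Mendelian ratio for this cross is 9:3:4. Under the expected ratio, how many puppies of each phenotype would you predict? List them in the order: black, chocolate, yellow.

191.25, 63.75, 85

Under the 9:3:4 hypothesis (Σ ratio = 16, N = 340):
  black: 340 × 9/16 = 191.25
  chocolate: 340 × 3/16 = 63.75
  yellow: 340 × 4/16 = 85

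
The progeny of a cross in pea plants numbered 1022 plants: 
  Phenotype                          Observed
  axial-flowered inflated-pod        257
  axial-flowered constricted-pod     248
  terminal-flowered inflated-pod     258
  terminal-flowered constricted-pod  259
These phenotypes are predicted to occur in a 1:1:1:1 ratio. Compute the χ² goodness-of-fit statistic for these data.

0.301

Under the 1:1:1:1 hypothesis (Σ ratio = 4, N = 1022):
  axial-flowered inflated-pod: 1022 × 1/4 = 255.5
  axial-flowered constricted-pod: 1022 × 1/4 = 255.5
  terminal-flowered inflated-pod: 1022 × 1/4 = 255.5
  terminal-flowered constricted-pod: 1022 × 1/4 = 255.5
χ² = Σ (O − E)² / E
  axial-flowered inflated-pod: (257 − 255.5)² / 255.5 = 0.0088
  axial-flowered constricted-pod: (248 − 255.5)² / 255.5 = 0.2202
  terminal-flowered inflated-pod: (258 − 255.5)² / 255.5 = 0.0245
  terminal-flowered constricted-pod: (259 − 255.5)² / 255.5 = 0.0479
χ² = 0.0088 + 0.2202 + 0.0245 + 0.0479 = 0.3014 ≈ 0.301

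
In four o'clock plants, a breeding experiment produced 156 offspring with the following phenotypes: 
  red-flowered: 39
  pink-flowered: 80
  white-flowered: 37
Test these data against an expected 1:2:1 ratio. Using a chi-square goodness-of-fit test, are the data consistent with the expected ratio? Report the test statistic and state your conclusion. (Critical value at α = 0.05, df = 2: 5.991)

0.154; consistent

Total ratio parts = 4. Expected numbers out of 156:
  red-flowered: 156 × 1/4 = 39
  pink-flowered: 156 × 2/4 = 78
  white-flowered: 156 × 1/4 = 39
χ² = Σ (O − E)² / E
  red-flowered: (39 − 39)² / 39 = 0.0000
  pink-flowered: (80 − 78)² / 78 = 0.0513
  white-flowered: (37 − 39)² / 39 = 0.1026
χ² = 0.0000 + 0.0513 + 0.1026 = 0.1539 ≈ 0.154
Degrees of freedom = 3 − 1 = 2; critical value at α = 0.05 is 5.991.
Since 0.154 < 5.991, we fail to reject the null hypothesis — the data are consistent with the 1:2:1 ratio.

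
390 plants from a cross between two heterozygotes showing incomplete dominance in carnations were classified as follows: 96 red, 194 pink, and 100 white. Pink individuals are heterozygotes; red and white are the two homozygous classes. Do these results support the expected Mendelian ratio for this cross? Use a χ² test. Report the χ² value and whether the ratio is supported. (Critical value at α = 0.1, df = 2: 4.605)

With incomplete dominance, a heterozygote × heterozygote cross gives a 1:2:1 phenotypic ratio.
Under the 1:2:1 hypothesis (Σ ratio = 4, N = 390):
  red: 390 × 1/4 = 97.5
  pink: 390 × 2/4 = 195
  white: 390 × 1/4 = 97.5
χ² = Σ (O − E)² / E
  red: (96 − 97.5)² / 97.5 = 0.0231
  pink: (194 − 195)² / 195 = 0.0051
  white: (100 − 97.5)² / 97.5 = 0.0641
χ² = 0.0231 + 0.0051 + 0.0641 = 0.0923 ≈ 0.092
Degrees of freedom = 3 − 1 = 2; critical value at α = 0.1 is 4.605.
Since 0.092 < 4.605, we fail to reject the null hypothesis — the data are consistent with the 1:2:1 ratio.

0.092; consistent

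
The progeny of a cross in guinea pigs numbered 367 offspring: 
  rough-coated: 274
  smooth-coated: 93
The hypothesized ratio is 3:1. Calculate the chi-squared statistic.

The 3:1 ratio has 4 parts, so with N = 367 the expected counts are:
  rough-coated: 367 × 3/4 = 275.25
  smooth-coated: 367 × 1/4 = 91.75
χ² = Σ (O − E)² / E
  rough-coated: (274 − 275.25)² / 275.25 = 0.0057
  smooth-coated: (93 − 91.75)² / 91.75 = 0.0170
χ² = 0.0057 + 0.0170 = 0.0227 ≈ 0.023

0.023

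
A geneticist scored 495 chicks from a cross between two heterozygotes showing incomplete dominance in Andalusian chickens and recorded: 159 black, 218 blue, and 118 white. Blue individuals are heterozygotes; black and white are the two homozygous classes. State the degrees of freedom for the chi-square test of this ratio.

With incomplete dominance, a heterozygote × heterozygote cross gives a 1:2:1 phenotypic ratio.
A goodness-of-fit test with 3 phenotype classes has df = 3 − 1 = 2.

2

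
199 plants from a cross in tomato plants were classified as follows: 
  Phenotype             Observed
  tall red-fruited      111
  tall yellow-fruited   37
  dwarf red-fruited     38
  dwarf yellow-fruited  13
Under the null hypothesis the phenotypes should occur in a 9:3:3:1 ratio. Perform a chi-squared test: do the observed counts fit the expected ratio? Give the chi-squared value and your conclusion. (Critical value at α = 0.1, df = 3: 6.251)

The 9:3:3:1 ratio has 16 parts, so with N = 199 the expected counts are:
  tall red-fruited: 199 × 9/16 = 111.9375
  tall yellow-fruited: 199 × 3/16 = 37.3125
  dwarf red-fruited: 199 × 3/16 = 37.3125
  dwarf yellow-fruited: 199 × 1/16 = 12.4375
χ² = Σ (O − E)² / E
  tall red-fruited: (111 − 111.9375)² / 111.9375 = 0.0079
  tall yellow-fruited: (37 − 37.3125)² / 37.3125 = 0.0026
  dwarf red-fruited: (38 − 37.3125)² / 37.3125 = 0.0127
  dwarf yellow-fruited: (13 − 12.4375)² / 12.4375 = 0.0254
χ² = 0.0079 + 0.0026 + 0.0127 + 0.0254 = 0.0486 ≈ 0.049
Degrees of freedom = 4 − 1 = 3; critical value at α = 0.1 is 6.251.
Since 0.049 < 6.251, we fail to reject the null hypothesis — the data are consistent with the 9:3:3:1 ratio.

0.049; consistent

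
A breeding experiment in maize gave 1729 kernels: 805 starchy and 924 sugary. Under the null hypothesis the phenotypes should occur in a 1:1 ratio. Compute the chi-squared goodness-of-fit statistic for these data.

8.190

Total ratio parts = 2. Expected numbers out of 1729:
  starchy: 1729 × 1/2 = 864.5
  sugary: 1729 × 1/2 = 864.5
χ² = Σ (O − E)² / E
  starchy: (805 − 864.5)² / 864.5 = 4.0951
  sugary: (924 − 864.5)² / 864.5 = 4.0951
χ² = 4.0951 + 4.0951 = 8.1902 ≈ 8.190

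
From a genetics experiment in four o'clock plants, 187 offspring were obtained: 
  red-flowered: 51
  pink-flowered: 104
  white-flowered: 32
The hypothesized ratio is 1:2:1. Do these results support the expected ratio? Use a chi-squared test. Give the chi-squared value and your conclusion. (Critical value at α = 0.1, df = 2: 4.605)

Expected counts for N = 187 under a 1:2:1 ratio (total parts = 4):
  red-flowered: 187 × 1/4 = 46.75
  pink-flowered: 187 × 2/4 = 93.5
  white-flowered: 187 × 1/4 = 46.75
χ² = Σ (O − E)² / E
  red-flowered: (51 − 46.75)² / 46.75 = 0.3864
  pink-flowered: (104 − 93.5)² / 93.5 = 1.1791
  white-flowered: (32 − 46.75)² / 46.75 = 4.6537
χ² = 0.3864 + 1.1791 + 4.6537 = 6.2192 ≈ 6.219
Degrees of freedom = 3 − 1 = 2; critical value at α = 0.1 is 4.605.
Since 6.219 > 4.605, we reject the null hypothesis — the data do not fit the 1:2:1 ratio.

6.219; not consistent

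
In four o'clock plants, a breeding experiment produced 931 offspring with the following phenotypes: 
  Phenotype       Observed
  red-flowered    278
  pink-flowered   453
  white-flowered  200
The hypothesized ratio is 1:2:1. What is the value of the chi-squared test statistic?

13.741

The 1:2:1 ratio has 4 parts, so with N = 931 the expected counts are:
  red-flowered: 931 × 1/4 = 232.75
  pink-flowered: 931 × 2/4 = 465.5
  white-flowered: 931 × 1/4 = 232.75
χ² = Σ (O − E)² / E
  red-flowered: (278 − 232.75)² / 232.75 = 8.7973
  pink-flowered: (453 − 465.5)² / 465.5 = 0.3357
  white-flowered: (200 − 232.75)² / 232.75 = 4.6082
χ² = 8.7973 + 0.3357 + 4.6082 = 13.7412 ≈ 13.741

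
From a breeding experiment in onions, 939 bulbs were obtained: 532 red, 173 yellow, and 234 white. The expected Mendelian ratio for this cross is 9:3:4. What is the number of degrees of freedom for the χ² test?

A goodness-of-fit test with 3 phenotype classes has df = 3 − 1 = 2.

2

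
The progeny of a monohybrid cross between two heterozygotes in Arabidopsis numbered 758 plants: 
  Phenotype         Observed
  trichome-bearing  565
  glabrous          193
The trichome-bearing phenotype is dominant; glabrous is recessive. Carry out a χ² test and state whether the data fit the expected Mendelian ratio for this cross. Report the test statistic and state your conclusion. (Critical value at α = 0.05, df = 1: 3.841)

0.086; consistent

For a monohybrid cross between heterozygotes with complete dominance, the expected phenotypic ratio is 3:1.
Total ratio parts = 4. Expected numbers out of 758:
  trichome-bearing: 758 × 3/4 = 568.5
  glabrous: 758 × 1/4 = 189.5
χ² = Σ (O − E)² / E
  trichome-bearing: (565 − 568.5)² / 568.5 = 0.0215
  glabrous: (193 − 189.5)² / 189.5 = 0.0646
χ² = 0.0215 + 0.0646 = 0.0861 ≈ 0.086
Degrees of freedom = 2 − 1 = 1; critical value at α = 0.05 is 3.841.
Since 0.086 < 3.841, we fail to reject the null hypothesis — the data are consistent with the 3:1 ratio.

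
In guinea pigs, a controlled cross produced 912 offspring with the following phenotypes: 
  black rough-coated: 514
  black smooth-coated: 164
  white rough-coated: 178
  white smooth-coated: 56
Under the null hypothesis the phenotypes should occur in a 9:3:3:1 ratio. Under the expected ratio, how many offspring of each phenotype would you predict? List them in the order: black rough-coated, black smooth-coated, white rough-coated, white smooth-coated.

Under the 9:3:3:1 hypothesis (Σ ratio = 16, N = 912):
  black rough-coated: 912 × 9/16 = 513
  black smooth-coated: 912 × 3/16 = 171
  white rough-coated: 912 × 3/16 = 171
  white smooth-coated: 912 × 1/16 = 57

513, 171, 171, 57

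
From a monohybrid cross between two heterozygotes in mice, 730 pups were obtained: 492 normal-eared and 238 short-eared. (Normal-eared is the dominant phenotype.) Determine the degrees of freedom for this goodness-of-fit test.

For a monohybrid cross between heterozygotes with complete dominance, the expected phenotypic ratio is 3:1.
A goodness-of-fit test with 2 phenotype classes has df = 2 − 1 = 1.

1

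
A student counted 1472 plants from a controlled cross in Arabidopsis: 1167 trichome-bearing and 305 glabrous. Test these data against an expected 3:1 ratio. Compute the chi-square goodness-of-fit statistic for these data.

14.380

Under the 3:1 hypothesis (Σ ratio = 4, N = 1472):
  trichome-bearing: 1472 × 3/4 = 1104
  glabrous: 1472 × 1/4 = 368
χ² = Σ (O − E)² / E
  trichome-bearing: (1167 − 1104)² / 1104 = 3.5951
  glabrous: (305 − 368)² / 368 = 10.7853
χ² = 3.5951 + 10.7853 = 14.3804 ≈ 14.380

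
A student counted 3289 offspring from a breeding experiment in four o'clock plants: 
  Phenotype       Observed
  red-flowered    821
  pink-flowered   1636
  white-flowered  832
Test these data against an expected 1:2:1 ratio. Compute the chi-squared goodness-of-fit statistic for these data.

0.161

Total ratio parts = 4. Expected numbers out of 3289:
  red-flowered: 3289 × 1/4 = 822.25
  pink-flowered: 3289 × 2/4 = 1644.5
  white-flowered: 3289 × 1/4 = 822.25
χ² = Σ (O − E)² / E
  red-flowered: (821 − 822.25)² / 822.25 = 0.0019
  pink-flowered: (1636 − 1644.5)² / 1644.5 = 0.0439
  white-flowered: (832 − 822.25)² / 822.25 = 0.1156
χ² = 0.0019 + 0.0439 + 0.1156 = 0.1614 ≈ 0.161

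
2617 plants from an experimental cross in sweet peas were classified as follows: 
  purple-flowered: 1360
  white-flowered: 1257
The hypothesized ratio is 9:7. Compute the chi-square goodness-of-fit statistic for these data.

Total ratio parts = 16. Expected numbers out of 2617:
  purple-flowered: 2617 × 9/16 = 1472.0625
  white-flowered: 2617 × 7/16 = 1144.9375
χ² = Σ (O − E)² / E
  purple-flowered: (1360 − 1472.0625)² / 1472.0625 = 8.5309
  white-flowered: (1257 − 1144.9375)² / 1144.9375 = 10.9683
χ² = 8.5309 + 10.9683 = 19.4992 ≈ 19.499

19.499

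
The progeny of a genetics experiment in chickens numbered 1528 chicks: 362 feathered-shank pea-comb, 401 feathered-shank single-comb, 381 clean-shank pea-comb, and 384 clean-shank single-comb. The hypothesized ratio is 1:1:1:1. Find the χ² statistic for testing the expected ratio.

2.005

Expected counts for N = 1528 under a 1:1:1:1 ratio (total parts = 4):
  feathered-shank pea-comb: 1528 × 1/4 = 382
  feathered-shank single-comb: 1528 × 1/4 = 382
  clean-shank pea-comb: 1528 × 1/4 = 382
  clean-shank single-comb: 1528 × 1/4 = 382
χ² = Σ (O − E)² / E
  feathered-shank pea-comb: (362 − 382)² / 382 = 1.0471
  feathered-shank single-comb: (401 − 382)² / 382 = 0.9450
  clean-shank pea-comb: (381 − 382)² / 382 = 0.0026
  clean-shank single-comb: (384 − 382)² / 382 = 0.0105
χ² = 1.0471 + 0.9450 + 0.0026 + 0.0105 = 2.0052 ≈ 2.005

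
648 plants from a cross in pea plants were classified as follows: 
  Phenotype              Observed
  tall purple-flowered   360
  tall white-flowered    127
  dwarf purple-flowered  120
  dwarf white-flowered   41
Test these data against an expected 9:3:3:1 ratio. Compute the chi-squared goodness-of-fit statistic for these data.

0.329

Total ratio parts = 16. Expected numbers out of 648:
  tall purple-flowered: 648 × 9/16 = 364.5
  tall white-flowered: 648 × 3/16 = 121.5
  dwarf purple-flowered: 648 × 3/16 = 121.5
  dwarf white-flowered: 648 × 1/16 = 40.5
χ² = Σ (O − E)² / E
  tall purple-flowered: (360 − 364.5)² / 364.5 = 0.0556
  tall white-flowered: (127 − 121.5)² / 121.5 = 0.2490
  dwarf purple-flowered: (120 − 121.5)² / 121.5 = 0.0185
  dwarf white-flowered: (41 − 40.5)² / 40.5 = 0.0062
χ² = 0.0556 + 0.2490 + 0.0185 + 0.0062 = 0.3293 ≈ 0.329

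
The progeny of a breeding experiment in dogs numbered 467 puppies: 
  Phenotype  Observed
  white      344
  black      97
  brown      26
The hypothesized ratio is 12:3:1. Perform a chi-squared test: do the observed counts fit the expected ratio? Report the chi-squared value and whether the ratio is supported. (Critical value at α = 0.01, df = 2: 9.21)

1.477; consistent

Expected counts for N = 467 under a 12:3:1 ratio (total parts = 16):
  white: 467 × 12/16 = 350.25
  black: 467 × 3/16 = 87.5625
  brown: 467 × 1/16 = 29.1875
χ² = Σ (O − E)² / E
  white: (344 − 350.25)² / 350.25 = 0.1115
  black: (97 − 87.5625)² / 87.5625 = 1.0172
  brown: (26 − 29.1875)² / 29.1875 = 0.3481
χ² = 0.1115 + 1.0172 + 0.3481 = 1.4768 ≈ 1.477
Degrees of freedom = 3 − 1 = 2; critical value at α = 0.01 is 9.21.
Since 1.477 < 9.21, we fail to reject the null hypothesis — the data are consistent with the 12:3:1 ratio.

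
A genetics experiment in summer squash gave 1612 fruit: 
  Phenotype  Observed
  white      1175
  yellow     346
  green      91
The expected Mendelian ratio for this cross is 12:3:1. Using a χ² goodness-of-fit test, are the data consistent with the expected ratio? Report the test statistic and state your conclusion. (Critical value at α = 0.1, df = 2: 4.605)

The 12:3:1 ratio has 16 parts, so with N = 1612 the expected counts are:
  white: 1612 × 12/16 = 1209
  yellow: 1612 × 3/16 = 302.25
  green: 1612 × 1/16 = 100.75
χ² = Σ (O − E)² / E
  white: (1175 − 1209)² / 1209 = 0.9562
  yellow: (346 − 302.25)² / 302.25 = 6.3327
  green: (91 − 100.75)² / 100.75 = 0.9435
χ² = 0.9562 + 6.3327 + 0.9435 = 8.2324 ≈ 8.232
Degrees of freedom = 3 − 1 = 2; critical value at α = 0.1 is 4.605.
Since 8.232 > 4.605, we reject the null hypothesis — the data do not fit the 12:3:1 ratio.

8.232; not consistent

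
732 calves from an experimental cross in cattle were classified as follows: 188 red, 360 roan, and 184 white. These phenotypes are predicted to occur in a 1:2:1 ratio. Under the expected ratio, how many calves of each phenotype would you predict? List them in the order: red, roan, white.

183, 366, 183

Under the 1:2:1 hypothesis (Σ ratio = 4, N = 732):
  red: 732 × 1/4 = 183
  roan: 732 × 2/4 = 366
  white: 732 × 1/4 = 183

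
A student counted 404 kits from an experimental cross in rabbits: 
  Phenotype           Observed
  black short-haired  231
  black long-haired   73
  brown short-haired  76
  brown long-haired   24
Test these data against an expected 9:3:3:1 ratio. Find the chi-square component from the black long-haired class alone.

0.100

The 9:3:3:1 ratio has 16 parts, so with N = 404 the expected counts are:
  black short-haired: 404 × 9/16 = 227.25
  black long-haired: 404 × 3/16 = 75.75
  brown short-haired: 404 × 3/16 = 75.75
  brown long-haired: 404 × 1/16 = 25.25
Contribution of black long-haired: (73 − 75.75)² / 75.75 = 0.0998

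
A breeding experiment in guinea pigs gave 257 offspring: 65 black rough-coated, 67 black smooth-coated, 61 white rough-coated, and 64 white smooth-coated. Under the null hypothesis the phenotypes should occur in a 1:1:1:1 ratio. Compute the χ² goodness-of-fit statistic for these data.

Total ratio parts = 4. Expected numbers out of 257:
  black rough-coated: 257 × 1/4 = 64.25
  black smooth-coated: 257 × 1/4 = 64.25
  white rough-coated: 257 × 1/4 = 64.25
  white smooth-coated: 257 × 1/4 = 64.25
χ² = Σ (O − E)² / E
  black rough-coated: (65 − 64.25)² / 64.25 = 0.0088
  black smooth-coated: (67 − 64.25)² / 64.25 = 0.1177
  white rough-coated: (61 − 64.25)² / 64.25 = 0.1644
  white smooth-coated: (64 − 64.25)² / 64.25 = 0.0010
χ² = 0.0088 + 0.1177 + 0.1644 + 0.0010 = 0.2919 ≈ 0.292

0.292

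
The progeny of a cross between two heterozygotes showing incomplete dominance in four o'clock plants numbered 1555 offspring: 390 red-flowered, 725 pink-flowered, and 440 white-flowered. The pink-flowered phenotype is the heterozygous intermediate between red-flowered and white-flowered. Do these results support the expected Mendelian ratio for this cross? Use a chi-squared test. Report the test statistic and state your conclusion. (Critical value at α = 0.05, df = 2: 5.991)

10.305; not consistent

With incomplete dominance, a heterozygote × heterozygote cross gives a 1:2:1 phenotypic ratio.
Expected counts for N = 1555 under a 1:2:1 ratio (total parts = 4):
  red-flowered: 1555 × 1/4 = 388.75
  pink-flowered: 1555 × 2/4 = 777.5
  white-flowered: 1555 × 1/4 = 388.75
χ² = Σ (O − E)² / E
  red-flowered: (390 − 388.75)² / 388.75 = 0.0040
  pink-flowered: (725 − 777.5)² / 777.5 = 3.5450
  white-flowered: (440 − 388.75)² / 388.75 = 6.7564
χ² = 0.0040 + 3.5450 + 6.7564 = 10.3054 ≈ 10.305
Degrees of freedom = 3 − 1 = 2; critical value at α = 0.05 is 5.991.
Since 10.305 > 5.991, we reject the null hypothesis — the data do not fit the 1:2:1 ratio.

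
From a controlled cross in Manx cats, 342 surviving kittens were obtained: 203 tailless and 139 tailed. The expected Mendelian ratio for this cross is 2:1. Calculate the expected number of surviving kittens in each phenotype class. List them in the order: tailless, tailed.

The 2:1 ratio has 3 parts, so with N = 342 the expected counts are:
  tailless: 342 × 2/3 = 228
  tailed: 342 × 1/3 = 114

228, 114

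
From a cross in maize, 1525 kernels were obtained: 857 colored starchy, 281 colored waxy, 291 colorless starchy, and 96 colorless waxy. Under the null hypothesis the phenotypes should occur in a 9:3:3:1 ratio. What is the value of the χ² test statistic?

The 9:3:3:1 ratio has 16 parts, so with N = 1525 the expected counts are:
  colored starchy: 1525 × 9/16 = 857.8125
  colored waxy: 1525 × 3/16 = 285.9375
  colorless starchy: 1525 × 3/16 = 285.9375
  colorless waxy: 1525 × 1/16 = 95.3125
χ² = Σ (O − E)² / E
  colored starchy: (857 − 857.8125)² / 857.8125 = 0.0008
  colored waxy: (281 − 285.9375)² / 285.9375 = 0.0853
  colorless starchy: (291 − 285.9375)² / 285.9375 = 0.0896
  colorless waxy: (96 − 95.3125)² / 95.3125 = 0.0050
χ² = 0.0008 + 0.0853 + 0.0896 + 0.0050 = 0.1807 ≈ 0.181

0.181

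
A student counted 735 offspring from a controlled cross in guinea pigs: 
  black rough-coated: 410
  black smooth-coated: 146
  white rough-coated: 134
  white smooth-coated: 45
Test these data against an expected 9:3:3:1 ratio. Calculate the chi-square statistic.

0.640

The 9:3:3:1 ratio has 16 parts, so with N = 735 the expected counts are:
  black rough-coated: 735 × 9/16 = 413.4375
  black smooth-coated: 735 × 3/16 = 137.8125
  white rough-coated: 735 × 3/16 = 137.8125
  white smooth-coated: 735 × 1/16 = 45.9375
χ² = Σ (O − E)² / E
  black rough-coated: (410 − 413.4375)² / 413.4375 = 0.0286
  black smooth-coated: (146 − 137.8125)² / 137.8125 = 0.4864
  white rough-coated: (134 − 137.8125)² / 137.8125 = 0.1055
  white smooth-coated: (45 − 45.9375)² / 45.9375 = 0.0191
χ² = 0.0286 + 0.4864 + 0.1055 + 0.0191 = 0.6396 ≈ 0.640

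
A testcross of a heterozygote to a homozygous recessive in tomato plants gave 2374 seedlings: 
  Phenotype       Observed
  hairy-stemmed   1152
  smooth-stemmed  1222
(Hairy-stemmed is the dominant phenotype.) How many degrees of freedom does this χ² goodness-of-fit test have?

A testcross of a heterozygote (Aa × aa) gives a 1:1 phenotypic ratio.
A goodness-of-fit test with 2 phenotype classes has df = 2 − 1 = 1.

1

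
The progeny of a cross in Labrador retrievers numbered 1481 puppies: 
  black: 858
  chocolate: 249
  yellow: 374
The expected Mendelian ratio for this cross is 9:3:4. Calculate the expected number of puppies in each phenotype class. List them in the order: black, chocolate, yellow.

833.0625, 277.6875, 370.25

Total ratio parts = 16. Expected numbers out of 1481:
  black: 1481 × 9/16 = 833.0625
  chocolate: 1481 × 3/16 = 277.6875
  yellow: 1481 × 4/16 = 370.25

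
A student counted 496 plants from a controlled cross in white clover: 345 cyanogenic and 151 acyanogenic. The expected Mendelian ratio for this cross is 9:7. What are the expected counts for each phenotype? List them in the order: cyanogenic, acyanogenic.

279, 217

Total ratio parts = 16. Expected numbers out of 496:
  cyanogenic: 496 × 9/16 = 279
  acyanogenic: 496 × 7/16 = 217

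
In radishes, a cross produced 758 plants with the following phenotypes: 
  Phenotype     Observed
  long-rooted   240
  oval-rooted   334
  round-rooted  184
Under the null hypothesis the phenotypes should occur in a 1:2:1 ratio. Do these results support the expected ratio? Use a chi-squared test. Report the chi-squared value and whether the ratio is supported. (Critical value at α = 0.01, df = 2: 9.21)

Total ratio parts = 4. Expected numbers out of 758:
  long-rooted: 758 × 1/4 = 189.5
  oval-rooted: 758 × 2/4 = 379
  round-rooted: 758 × 1/4 = 189.5
χ² = Σ (O − E)² / E
  long-rooted: (240 − 189.5)² / 189.5 = 13.4578
  oval-rooted: (334 − 379)² / 379 = 5.3430
  round-rooted: (184 − 189.5)² / 189.5 = 0.1596
χ² = 13.4578 + 5.3430 + 0.1596 = 18.9604 ≈ 18.960
Degrees of freedom = 3 − 1 = 2; critical value at α = 0.01 is 9.21.
Since 18.960 > 9.21, we reject the null hypothesis — the data do not fit the 1:2:1 ratio.

18.960; not consistent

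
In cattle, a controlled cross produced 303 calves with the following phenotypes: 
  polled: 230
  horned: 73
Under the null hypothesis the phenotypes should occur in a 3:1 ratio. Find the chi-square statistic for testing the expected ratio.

Total ratio parts = 4. Expected numbers out of 303:
  polled: 303 × 3/4 = 227.25
  horned: 303 × 1/4 = 75.75
χ² = Σ (O − E)² / E
  polled: (230 − 227.25)² / 227.25 = 0.0333
  horned: (73 − 75.75)² / 75.75 = 0.0998
χ² = 0.0333 + 0.0998 = 0.1331 ≈ 0.133

0.133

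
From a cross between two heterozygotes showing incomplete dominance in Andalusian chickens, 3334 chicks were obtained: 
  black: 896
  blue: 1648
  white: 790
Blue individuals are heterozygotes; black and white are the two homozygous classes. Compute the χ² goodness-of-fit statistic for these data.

7.173

With incomplete dominance, a heterozygote × heterozygote cross gives a 1:2:1 phenotypic ratio.
The 1:2:1 ratio has 4 parts, so with N = 3334 the expected counts are:
  black: 3334 × 1/4 = 833.5
  blue: 3334 × 2/4 = 1667
  white: 3334 × 1/4 = 833.5
χ² = Σ (O − E)² / E
  black: (896 − 833.5)² / 833.5 = 4.6866
  blue: (1648 − 1667)² / 1667 = 0.2166
  white: (790 − 833.5)² / 833.5 = 2.2702
χ² = 4.6866 + 0.2166 + 2.2702 = 7.1734 ≈ 7.173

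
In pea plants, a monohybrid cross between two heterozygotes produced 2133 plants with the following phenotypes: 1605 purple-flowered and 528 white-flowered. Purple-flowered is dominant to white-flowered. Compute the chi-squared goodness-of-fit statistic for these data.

0.069

For a monohybrid cross between heterozygotes with complete dominance, the expected phenotypic ratio is 3:1.
Total ratio parts = 4. Expected numbers out of 2133:
  purple-flowered: 2133 × 3/4 = 1599.75
  white-flowered: 2133 × 1/4 = 533.25
χ² = Σ (O − E)² / E
  purple-flowered: (1605 − 1599.75)² / 1599.75 = 0.0172
  white-flowered: (528 − 533.25)² / 533.25 = 0.0517
χ² = 0.0172 + 0.0517 = 0.0689 ≈ 0.069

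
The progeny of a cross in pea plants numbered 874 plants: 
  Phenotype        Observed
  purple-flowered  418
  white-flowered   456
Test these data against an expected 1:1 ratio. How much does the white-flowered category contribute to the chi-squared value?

0.826

Expected counts for N = 874 under a 1:1 ratio (total parts = 2):
  purple-flowered: 874 × 1/2 = 437
  white-flowered: 874 × 1/2 = 437
Contribution of white-flowered: (456 − 437)² / 437 = 0.8261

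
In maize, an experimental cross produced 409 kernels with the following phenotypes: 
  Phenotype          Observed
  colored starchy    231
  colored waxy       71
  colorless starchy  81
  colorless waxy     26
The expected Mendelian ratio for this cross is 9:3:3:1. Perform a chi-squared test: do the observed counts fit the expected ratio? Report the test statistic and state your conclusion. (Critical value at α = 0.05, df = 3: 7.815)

0.676; consistent

Expected counts for N = 409 under a 9:3:3:1 ratio (total parts = 16):
  colored starchy: 409 × 9/16 = 230.0625
  colored waxy: 409 × 3/16 = 76.6875
  colorless starchy: 409 × 3/16 = 76.6875
  colorless waxy: 409 × 1/16 = 25.5625
χ² = Σ (O − E)² / E
  colored starchy: (231 − 230.0625)² / 230.0625 = 0.0038
  colored waxy: (71 − 76.6875)² / 76.6875 = 0.4218
  colorless starchy: (81 − 76.6875)² / 76.6875 = 0.2425
  colorless waxy: (26 − 25.5625)² / 25.5625 = 0.0075
χ² = 0.0038 + 0.4218 + 0.2425 + 0.0075 = 0.6756 ≈ 0.676
Degrees of freedom = 4 − 1 = 3; critical value at α = 0.05 is 7.815.
Since 0.676 < 7.815, we fail to reject the null hypothesis — the data are consistent with the 9:3:3:1 ratio.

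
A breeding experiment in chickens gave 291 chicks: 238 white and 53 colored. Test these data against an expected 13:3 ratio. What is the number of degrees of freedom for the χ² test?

1

A goodness-of-fit test with 2 phenotype classes has df = 2 − 1 = 1.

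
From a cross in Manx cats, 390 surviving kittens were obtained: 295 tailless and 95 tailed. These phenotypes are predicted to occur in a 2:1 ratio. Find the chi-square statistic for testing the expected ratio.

Total ratio parts = 3. Expected numbers out of 390:
  tailless: 390 × 2/3 = 260
  tailed: 390 × 1/3 = 130
χ² = Σ (O − E)² / E
  tailless: (295 − 260)² / 260 = 4.7115
  tailed: (95 − 130)² / 130 = 9.4231
χ² = 4.7115 + 9.4231 = 14.1346 ≈ 14.135

14.135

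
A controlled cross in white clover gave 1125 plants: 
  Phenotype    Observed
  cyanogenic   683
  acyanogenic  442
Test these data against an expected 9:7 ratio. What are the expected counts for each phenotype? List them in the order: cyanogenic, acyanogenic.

The 9:7 ratio has 16 parts, so with N = 1125 the expected counts are:
  cyanogenic: 1125 × 9/16 = 632.8125
  acyanogenic: 1125 × 7/16 = 492.1875

632.8125, 492.1875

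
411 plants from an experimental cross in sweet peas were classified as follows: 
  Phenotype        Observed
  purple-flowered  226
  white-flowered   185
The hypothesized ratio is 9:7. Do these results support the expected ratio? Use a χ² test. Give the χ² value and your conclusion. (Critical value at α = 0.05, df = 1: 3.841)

0.266; consistent

The 9:7 ratio has 16 parts, so with N = 411 the expected counts are:
  purple-flowered: 411 × 9/16 = 231.1875
  white-flowered: 411 × 7/16 = 179.8125
χ² = Σ (O − E)² / E
  purple-flowered: (226 − 231.1875)² / 231.1875 = 0.1164
  white-flowered: (185 − 179.8125)² / 179.8125 = 0.1497
χ² = 0.1164 + 0.1497 = 0.2661 ≈ 0.266
Degrees of freedom = 2 − 1 = 1; critical value at α = 0.05 is 3.841.
Since 0.266 < 3.841, we fail to reject the null hypothesis — the data are consistent with the 9:7 ratio.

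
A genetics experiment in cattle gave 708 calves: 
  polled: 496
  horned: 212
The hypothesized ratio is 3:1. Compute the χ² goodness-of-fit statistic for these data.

9.228

The 3:1 ratio has 4 parts, so with N = 708 the expected counts are:
  polled: 708 × 3/4 = 531
  horned: 708 × 1/4 = 177
χ² = Σ (O − E)² / E
  polled: (496 − 531)² / 531 = 2.3070
  horned: (212 − 177)² / 177 = 6.9209
χ² = 2.3070 + 6.9209 = 9.2279 ≈ 9.228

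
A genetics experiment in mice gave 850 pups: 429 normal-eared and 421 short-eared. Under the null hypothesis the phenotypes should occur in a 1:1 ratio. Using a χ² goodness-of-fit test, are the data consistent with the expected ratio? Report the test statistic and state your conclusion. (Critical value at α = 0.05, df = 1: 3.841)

0.075; consistent

The 1:1 ratio has 2 parts, so with N = 850 the expected counts are:
  normal-eared: 850 × 1/2 = 425
  short-eared: 850 × 1/2 = 425
χ² = Σ (O − E)² / E
  normal-eared: (429 − 425)² / 425 = 0.0376
  short-eared: (421 − 425)² / 425 = 0.0376
χ² = 0.0376 + 0.0376 = 0.0752 ≈ 0.075
Degrees of freedom = 2 − 1 = 1; critical value at α = 0.05 is 3.841.
Since 0.075 < 3.841, we fail to reject the null hypothesis — the data are consistent with the 1:1 ratio.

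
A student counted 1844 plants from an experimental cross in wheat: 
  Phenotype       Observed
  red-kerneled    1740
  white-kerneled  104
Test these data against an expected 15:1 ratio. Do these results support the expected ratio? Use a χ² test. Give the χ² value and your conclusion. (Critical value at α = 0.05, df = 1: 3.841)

1.171; consistent

Expected counts for N = 1844 under a 15:1 ratio (total parts = 16):
  red-kerneled: 1844 × 15/16 = 1728.75
  white-kerneled: 1844 × 1/16 = 115.25
χ² = Σ (O − E)² / E
  red-kerneled: (1740 − 1728.75)² / 1728.75 = 0.0732
  white-kerneled: (104 − 115.25)² / 115.25 = 1.0982
χ² = 0.0732 + 1.0982 = 1.1714 ≈ 1.171
Degrees of freedom = 2 − 1 = 1; critical value at α = 0.05 is 3.841.
Since 1.171 < 3.841, we fail to reject the null hypothesis — the data are consistent with the 15:1 ratio.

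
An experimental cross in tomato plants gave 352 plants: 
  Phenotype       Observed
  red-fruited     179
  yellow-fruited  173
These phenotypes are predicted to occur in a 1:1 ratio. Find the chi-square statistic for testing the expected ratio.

0.102

Expected counts for N = 352 under a 1:1 ratio (total parts = 2):
  red-fruited: 352 × 1/2 = 176
  yellow-fruited: 352 × 1/2 = 176
χ² = Σ (O − E)² / E
  red-fruited: (179 − 176)² / 176 = 0.0511
  yellow-fruited: (173 − 176)² / 176 = 0.0511
χ² = 0.0511 + 0.0511 = 0.1022 ≈ 0.102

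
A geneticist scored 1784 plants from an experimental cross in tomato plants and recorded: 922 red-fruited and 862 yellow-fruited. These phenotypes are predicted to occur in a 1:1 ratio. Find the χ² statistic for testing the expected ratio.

The 1:1 ratio has 2 parts, so with N = 1784 the expected counts are:
  red-fruited: 1784 × 1/2 = 892
  yellow-fruited: 1784 × 1/2 = 892
χ² = Σ (O − E)² / E
  red-fruited: (922 − 892)² / 892 = 1.0090
  yellow-fruited: (862 − 892)² / 892 = 1.0090
χ² = 1.0090 + 1.0090 = 2.018

2.018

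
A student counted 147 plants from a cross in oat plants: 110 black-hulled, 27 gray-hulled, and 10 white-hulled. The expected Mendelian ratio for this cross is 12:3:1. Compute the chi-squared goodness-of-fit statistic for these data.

Total ratio parts = 16. Expected numbers out of 147:
  black-hulled: 147 × 12/16 = 110.25
  gray-hulled: 147 × 3/16 = 27.5625
  white-hulled: 147 × 1/16 = 9.1875
χ² = Σ (O − E)² / E
  black-hulled: (110 − 110.25)² / 110.25 = 0.0006
  gray-hulled: (27 − 27.5625)² / 27.5625 = 0.0115
  white-hulled: (10 − 9.1875)² / 9.1875 = 0.0719
χ² = 0.0006 + 0.0115 + 0.0719 = 0.084

0.084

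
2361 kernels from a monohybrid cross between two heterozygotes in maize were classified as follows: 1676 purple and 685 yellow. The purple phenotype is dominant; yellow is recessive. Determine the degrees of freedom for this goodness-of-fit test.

For a monohybrid cross between heterozygotes with complete dominance, the expected phenotypic ratio is 3:1.
A goodness-of-fit test with 2 phenotype classes has df = 2 − 1 = 1.

1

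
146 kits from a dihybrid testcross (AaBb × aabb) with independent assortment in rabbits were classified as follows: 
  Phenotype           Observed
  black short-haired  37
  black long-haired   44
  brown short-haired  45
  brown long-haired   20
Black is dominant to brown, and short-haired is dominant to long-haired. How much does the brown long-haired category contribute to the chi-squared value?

A dihybrid testcross with independent assortment gives a 1:1:1:1 ratio.
The 1:1:1:1 ratio has 4 parts, so with N = 146 the expected counts are:
  black short-haired: 146 × 1/4 = 36.5
  black long-haired: 146 × 1/4 = 36.5
  brown short-haired: 146 × 1/4 = 36.5
  brown long-haired: 146 × 1/4 = 36.5
Contribution of brown long-haired: (20 − 36.5)² / 36.5 = 7.4589

7.459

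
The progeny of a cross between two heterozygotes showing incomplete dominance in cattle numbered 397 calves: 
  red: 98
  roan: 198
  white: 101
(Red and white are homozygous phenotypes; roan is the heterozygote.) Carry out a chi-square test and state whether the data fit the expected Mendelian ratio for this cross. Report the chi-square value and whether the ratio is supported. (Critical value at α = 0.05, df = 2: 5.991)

0.048; consistent

With incomplete dominance, a heterozygote × heterozygote cross gives a 1:2:1 phenotypic ratio.
The 1:2:1 ratio has 4 parts, so with N = 397 the expected counts are:
  red: 397 × 1/4 = 99.25
  roan: 397 × 2/4 = 198.5
  white: 397 × 1/4 = 99.25
χ² = Σ (O − E)² / E
  red: (98 − 99.25)² / 99.25 = 0.0157
  roan: (198 − 198.5)² / 198.5 = 0.0013
  white: (101 − 99.25)² / 99.25 = 0.0309
χ² = 0.0157 + 0.0013 + 0.0309 = 0.0479 ≈ 0.048
Degrees of freedom = 3 − 1 = 2; critical value at α = 0.05 is 5.991.
Since 0.048 < 5.991, we fail to reject the null hypothesis — the data are consistent with the 1:2:1 ratio.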